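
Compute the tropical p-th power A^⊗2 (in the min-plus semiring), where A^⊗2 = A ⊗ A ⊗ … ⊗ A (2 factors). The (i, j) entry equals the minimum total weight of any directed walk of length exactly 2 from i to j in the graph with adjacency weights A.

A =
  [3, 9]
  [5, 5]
A^⊗2 =
  [6, 12]
  [8, 10]

Each entry (A^⊗2)_ij equals the minimum over all length-2 walks i = v_0 → v_1 → … → v_2 = j of Σ_t A[v_t][v_{t+1}]. For example, for (i, j) = (0, 1) we minimise over 2 possible intermediate vertex sequences; the minimum is 12, attained along the walk 0 → 0 → 1.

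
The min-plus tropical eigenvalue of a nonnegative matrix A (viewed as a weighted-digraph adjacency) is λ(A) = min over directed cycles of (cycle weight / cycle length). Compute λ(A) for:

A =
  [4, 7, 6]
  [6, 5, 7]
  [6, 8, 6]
λ(A) = 4

Enumerate directed cycles and compute their means (weight / length). Sample:
  cycle 0 → 0: weight = 4, length = 1, mean = 4/1 ≈ 4.000
  cycle 1 → 1: weight = 5, length = 1, mean = 5/1 ≈ 5.000
  cycle 2 → 2: weight = 6, length = 1, mean = 6/1 ≈ 6.000
  cycle 0 → 1 → 0: weight = 13, length = 2, mean = 13/2 ≈ 6.500
  cycle 0 → 2 → 0: weight = 12, length = 2, mean = 12/2 ≈ 6.000
  cycle 1 → 0 → 1: weight = 13, length = 2, mean = 13/2 ≈ 6.500
Minimum mean = 4.000, attained e.g. along the cycle 0 → 0 with weight 4 and length 1. So λ(A) = 4/1 = 4.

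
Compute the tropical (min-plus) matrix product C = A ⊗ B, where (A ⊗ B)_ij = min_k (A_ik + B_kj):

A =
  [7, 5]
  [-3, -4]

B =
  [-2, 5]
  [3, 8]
A ⊗ B =
  [5, 12]
  [-5, 2]

Apply the min-plus product entry-by-entry:
  C[0][0] = min over k of (A[0][0] + B[0][0] = 7 + -2 = 5, A[0][1] + B[1][0] = 5 + 3 = 8) = 5 (attained at k = 0)
  C[0][1] = min over k of (A[0][0] + B[0][1] = 7 + 5 = 12, A[0][1] + B[1][1] = 5 + 8 = 13) = 12 (attained at k = 0)
  C[1][0] = min over k of (A[1][0] + B[0][0] = -3 + -2 = -5, A[1][1] + B[1][0] = -4 + 3 = -1) = -5 (attained at k = 0)
  C[1][1] = min over k of (A[1][0] + B[0][1] = -3 + 5 = 2, A[1][1] + B[1][1] = -4 + 8 = 4) = 2 (attained at k = 0)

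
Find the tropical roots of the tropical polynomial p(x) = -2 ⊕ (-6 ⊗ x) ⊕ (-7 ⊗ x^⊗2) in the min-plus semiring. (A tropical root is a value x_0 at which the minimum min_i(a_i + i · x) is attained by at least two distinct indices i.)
Roots: {1, 4}

Each tropical root is a break point of the lower envelope of the lines y = a_i + i · x (there are 3 lines, with slopes 0, 1, ..., 2). Only the lines that attain the minimum somewhere contribute to roots; other lines are dominated. Here the surviving (envelope) indices are i = 2, i = 1, i = 0.
Intersections between consecutive envelope lines give the roots: for adjacent envelope indices i < j the intersection is x = (a_i − a_j) / (j − i). Reading off the sorted break points: {1, 4}.
Verification: at each break x_0, at least two indices attain the minimum of min_i(a_i + i · x_0).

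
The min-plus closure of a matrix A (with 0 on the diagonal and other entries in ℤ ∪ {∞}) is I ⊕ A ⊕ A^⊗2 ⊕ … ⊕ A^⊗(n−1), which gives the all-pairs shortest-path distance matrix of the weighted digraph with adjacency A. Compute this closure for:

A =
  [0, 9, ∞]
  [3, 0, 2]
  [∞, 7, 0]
Closure =
  [0, 9, 11]
  [3, 0, 2]
  [10, 7, 0]

This is the Floyd-Warshall all-pairs shortest-path computation. For each intermediate vertex k = 0, 1, …, 2, update dist[i][j] ← min(dist[i][j], dist[i][k] + dist[k][j]). The final matrix gives, for each (i, j), the minimum total weight of any directed path from i to j (possibly empty when i = j).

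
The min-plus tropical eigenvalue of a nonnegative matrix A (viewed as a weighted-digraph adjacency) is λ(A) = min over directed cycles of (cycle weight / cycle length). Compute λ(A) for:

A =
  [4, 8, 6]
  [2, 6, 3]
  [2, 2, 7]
λ(A) = 5/2

Enumerate directed cycles and compute their means (weight / length). Sample:
  cycle 0 → 0: weight = 4, length = 1, mean = 4/1 ≈ 4.000
  cycle 1 → 1: weight = 6, length = 1, mean = 6/1 ≈ 6.000
  cycle 2 → 2: weight = 7, length = 1, mean = 7/1 ≈ 7.000
  cycle 0 → 1 → 0: weight = 10, length = 2, mean = 10/2 ≈ 5.000
  cycle 0 → 2 → 0: weight = 8, length = 2, mean = 8/2 ≈ 4.000
  cycle 1 → 0 → 1: weight = 10, length = 2, mean = 10/2 ≈ 5.000
Minimum mean = 2.500, attained e.g. along the cycle 1 → 2 → 1 with weight 5 and length 2. So λ(A) = 5/2 = 5/2.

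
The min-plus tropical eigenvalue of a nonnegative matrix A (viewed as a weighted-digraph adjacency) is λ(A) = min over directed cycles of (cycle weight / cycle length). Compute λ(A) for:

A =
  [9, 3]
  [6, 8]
λ(A) = 9/2

Enumerate directed cycles and compute their means (weight / length). Sample:
  cycle 0 → 0: weight = 9, length = 1, mean = 9/1 ≈ 9.000
  cycle 1 → 1: weight = 8, length = 1, mean = 8/1 ≈ 8.000
  cycle 0 → 1 → 0: weight = 9, length = 2, mean = 9/2 ≈ 4.500
  cycle 1 → 0 → 1: weight = 9, length = 2, mean = 9/2 ≈ 4.500
Minimum mean = 4.500, attained e.g. along the cycle 0 → 1 → 0 with weight 9 and length 2. So λ(A) = 9/2 = 9/2.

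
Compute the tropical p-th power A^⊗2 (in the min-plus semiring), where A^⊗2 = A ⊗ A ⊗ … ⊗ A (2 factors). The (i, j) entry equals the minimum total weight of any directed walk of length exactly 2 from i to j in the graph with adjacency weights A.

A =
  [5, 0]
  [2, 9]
A^⊗2 =
  [2, 5]
  [7, 2]

Each entry (A^⊗2)_ij equals the minimum over all length-2 walks i = v_0 → v_1 → … → v_2 = j of Σ_t A[v_t][v_{t+1}]. For example, for (i, j) = (0, 1) we minimise over 2 possible intermediate vertex sequences; the minimum is 5, attained along the walk 0 → 0 → 1.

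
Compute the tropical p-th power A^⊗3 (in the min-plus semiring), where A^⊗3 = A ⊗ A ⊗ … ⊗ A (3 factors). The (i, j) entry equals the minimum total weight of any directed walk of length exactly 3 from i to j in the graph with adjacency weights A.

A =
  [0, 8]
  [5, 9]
A^⊗3 =
  [0, 8]
  [5, 13]

Each entry (A^⊗3)_ij equals the minimum over all length-3 walks i = v_0 → v_1 → … → v_3 = j of Σ_t A[v_t][v_{t+1}]. For example, for (i, j) = (0, 1) we minimise over 4 possible intermediate vertex sequences; the minimum is 8, attained along the walk 0 → 0 → 0 → 1.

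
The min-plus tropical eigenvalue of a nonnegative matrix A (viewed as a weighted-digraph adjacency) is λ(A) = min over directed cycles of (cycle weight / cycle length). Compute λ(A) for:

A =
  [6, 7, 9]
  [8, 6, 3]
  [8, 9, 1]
λ(A) = 1

Enumerate directed cycles and compute their means (weight / length). Sample:
  cycle 0 → 0: weight = 6, length = 1, mean = 6/1 ≈ 6.000
  cycle 1 → 1: weight = 6, length = 1, mean = 6/1 ≈ 6.000
  cycle 2 → 2: weight = 1, length = 1, mean = 1/1 ≈ 1.000
  cycle 0 → 1 → 0: weight = 15, length = 2, mean = 15/2 ≈ 7.500
  cycle 0 → 2 → 0: weight = 17, length = 2, mean = 17/2 ≈ 8.500
  cycle 1 → 0 → 1: weight = 15, length = 2, mean = 15/2 ≈ 7.500
Minimum mean = 1.000, attained e.g. along the cycle 2 → 2 with weight 1 and length 1. So λ(A) = 1/1 = 1.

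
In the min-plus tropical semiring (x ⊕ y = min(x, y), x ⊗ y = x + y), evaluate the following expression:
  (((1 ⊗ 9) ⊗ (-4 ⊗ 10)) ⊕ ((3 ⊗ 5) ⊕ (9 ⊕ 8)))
(((1 ⊗ 9) ⊗ (-4 ⊗ 10)) ⊕ ((3 ⊗ 5) ⊕ (9 ⊕ 8))) = 8

Expand innermost to outermost. Recall ⊕ takes the minimum of its arguments and ⊗ takes their sum. Working out the expression (((1 ⊗ 9) ⊗ (-4 ⊗ 10)) ⊕ ((3 ⊗ 5) ⊕ (9 ⊕ 8))) gives 8.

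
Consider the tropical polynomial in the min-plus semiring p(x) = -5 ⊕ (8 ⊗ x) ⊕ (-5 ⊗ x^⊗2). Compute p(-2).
p(-2) = -9

A tropical monomial a ⊗ x^⊗i evaluates to a + i · x. Evaluating each term at x = -2:
  Term 0 contributes -5 + 0 · -2 = -5
  Term 1 contributes 8 + 1 · -2 = 6
  Term 2 contributes -5 + 2 · -2 = -9
p(-2) = ⊕ of these = min[-5, 6, -9] = -9.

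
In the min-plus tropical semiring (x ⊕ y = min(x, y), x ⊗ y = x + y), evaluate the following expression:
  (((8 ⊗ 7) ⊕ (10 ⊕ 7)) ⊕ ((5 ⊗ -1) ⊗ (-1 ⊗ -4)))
(((8 ⊗ 7) ⊕ (10 ⊕ 7)) ⊕ ((5 ⊗ -1) ⊗ (-1 ⊗ -4))) = -1

Expand innermost to outermost. Recall ⊕ takes the minimum of its arguments and ⊗ takes their sum. Working out the expression (((8 ⊗ 7) ⊕ (10 ⊕ 7)) ⊕ ((5 ⊗ -1) ⊗ (-1 ⊗ -4))) gives -1.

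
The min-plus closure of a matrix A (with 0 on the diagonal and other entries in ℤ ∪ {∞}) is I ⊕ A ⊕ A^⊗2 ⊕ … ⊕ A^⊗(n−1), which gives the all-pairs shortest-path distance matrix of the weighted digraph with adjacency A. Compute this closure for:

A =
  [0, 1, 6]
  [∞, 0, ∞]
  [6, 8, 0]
Closure =
  [0, 1, 6]
  [∞, 0, ∞]
  [6, 7, 0]

This is the Floyd-Warshall all-pairs shortest-path computation. For each intermediate vertex k = 0, 1, …, 2, update dist[i][j] ← min(dist[i][j], dist[i][k] + dist[k][j]). The final matrix gives, for each (i, j), the minimum total weight of any directed path from i to j (possibly empty when i = j).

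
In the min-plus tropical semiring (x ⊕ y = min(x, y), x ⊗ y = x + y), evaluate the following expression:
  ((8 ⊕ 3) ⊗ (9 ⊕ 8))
((8 ⊕ 3) ⊗ (9 ⊕ 8)) = 11

Expand innermost to outermost. Recall ⊕ takes the minimum of its arguments and ⊗ takes their sum. Working out the expression ((8 ⊕ 3) ⊗ (9 ⊕ 8)) gives 11.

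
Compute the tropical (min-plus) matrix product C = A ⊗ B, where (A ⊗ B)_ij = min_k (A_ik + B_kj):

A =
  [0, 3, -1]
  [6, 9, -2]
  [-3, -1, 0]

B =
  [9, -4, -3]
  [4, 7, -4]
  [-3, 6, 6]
A ⊗ B =
  [-4, -4, -3]
  [-5, 2, 3]
  [-3, -7, -6]

Apply the min-plus product entry-by-entry:
  C[0][0] = min over k of (A[0][0] + B[0][0] = 0 + 9 = 9, A[0][1] + B[1][0] = 3 + 4 = 7, A[0][2] + B[2][0] = -1 + -3 = -4) = -4 (attained at k = 2)
  C[0][1] = min over k of (A[0][0] + B[0][1] = 0 + -4 = -4, A[0][1] + B[1][1] = 3 + 7 = 10, A[0][2] + B[2][1] = -1 + 6 = 5) = -4 (attained at k = 0)
  C[0][2] = min over k of (A[0][0] + B[0][2] = 0 + -3 = -3, A[0][1] + B[1][2] = 3 + -4 = -1, A[0][2] + B[2][2] = -1 + 6 = 5) = -3 (attained at k = 0)
  C[1][0] = min over k of (A[1][0] + B[0][0] = 6 + 9 = 15, A[1][1] + B[1][0] = 9 + 4 = 13, A[1][2] + B[2][0] = -2 + -3 = -5) = -5 (attained at k = 2)
  C[1][1] = min over k of (A[1][0] + B[0][1] = 6 + -4 = 2, A[1][1] + B[1][1] = 9 + 7 = 16, A[1][2] + B[2][1] = -2 + 6 = 4) = 2 (attained at k = 0)
  C[1][2] = min over k of (A[1][0] + B[0][2] = 6 + -3 = 3, A[1][1] + B[1][2] = 9 + -4 = 5, A[1][2] + B[2][2] = -2 + 6 = 4) = 3 (attained at k = 0)
  C[2][0] = min over k of (A[2][0] + B[0][0] = -3 + 9 = 6, A[2][1] + B[1][0] = -1 + 4 = 3, A[2][2] + B[2][0] = 0 + -3 = -3) = -3 (attained at k = 2)
  C[2][1] = min over k of (A[2][0] + B[0][1] = -3 + -4 = -7, A[2][1] + B[1][1] = -1 + 7 = 6, A[2][2] + B[2][1] = 0 + 6 = 6) = -7 (attained at k = 0)
  C[2][2] = min over k of (A[2][0] + B[0][2] = -3 + -3 = -6, A[2][1] + B[1][2] = -1 + -4 = -5, A[2][2] + B[2][2] = 0 + 6 = 6) = -6 (attained at k = 0)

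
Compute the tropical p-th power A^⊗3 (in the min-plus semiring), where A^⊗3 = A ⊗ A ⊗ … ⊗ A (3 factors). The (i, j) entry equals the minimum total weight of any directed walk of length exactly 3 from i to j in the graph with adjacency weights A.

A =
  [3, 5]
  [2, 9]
A^⊗3 =
  [9, 11]
  [8, 10]

Each entry (A^⊗3)_ij equals the minimum over all length-3 walks i = v_0 → v_1 → … → v_3 = j of Σ_t A[v_t][v_{t+1}]. For example, for (i, j) = (0, 1) we minimise over 4 possible intermediate vertex sequences; the minimum is 11, attained along the walk 0 → 0 → 0 → 1.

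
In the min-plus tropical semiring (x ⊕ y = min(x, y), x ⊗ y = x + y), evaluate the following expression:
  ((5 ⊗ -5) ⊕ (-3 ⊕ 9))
((5 ⊗ -5) ⊕ (-3 ⊕ 9)) = -3

Expand innermost to outermost. Recall ⊕ takes the minimum of its arguments and ⊗ takes their sum. Working out the expression ((5 ⊗ -5) ⊕ (-3 ⊕ 9)) gives -3.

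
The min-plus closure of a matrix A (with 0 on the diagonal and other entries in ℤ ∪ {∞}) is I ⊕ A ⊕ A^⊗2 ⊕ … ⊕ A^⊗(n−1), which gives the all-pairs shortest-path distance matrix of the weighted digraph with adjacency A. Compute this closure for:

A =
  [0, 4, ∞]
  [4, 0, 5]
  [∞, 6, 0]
Closure =
  [0, 4, 9]
  [4, 0, 5]
  [10, 6, 0]

This is the Floyd-Warshall all-pairs shortest-path computation. For each intermediate vertex k = 0, 1, …, 2, update dist[i][j] ← min(dist[i][j], dist[i][k] + dist[k][j]). The final matrix gives, for each (i, j), the minimum total weight of any directed path from i to j (possibly empty when i = j).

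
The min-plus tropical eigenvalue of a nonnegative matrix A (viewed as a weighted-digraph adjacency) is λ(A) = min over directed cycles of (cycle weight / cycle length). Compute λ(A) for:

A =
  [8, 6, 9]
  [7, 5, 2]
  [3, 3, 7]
λ(A) = 5/2

Enumerate directed cycles and compute their means (weight / length). Sample:
  cycle 0 → 0: weight = 8, length = 1, mean = 8/1 ≈ 8.000
  cycle 1 → 1: weight = 5, length = 1, mean = 5/1 ≈ 5.000
  cycle 2 → 2: weight = 7, length = 1, mean = 7/1 ≈ 7.000
  cycle 0 → 1 → 0: weight = 13, length = 2, mean = 13/2 ≈ 6.500
  cycle 0 → 2 → 0: weight = 12, length = 2, mean = 12/2 ≈ 6.000
  cycle 1 → 0 → 1: weight = 13, length = 2, mean = 13/2 ≈ 6.500
Minimum mean = 2.500, attained e.g. along the cycle 1 → 2 → 1 with weight 5 and length 2. So λ(A) = 5/2 = 5/2.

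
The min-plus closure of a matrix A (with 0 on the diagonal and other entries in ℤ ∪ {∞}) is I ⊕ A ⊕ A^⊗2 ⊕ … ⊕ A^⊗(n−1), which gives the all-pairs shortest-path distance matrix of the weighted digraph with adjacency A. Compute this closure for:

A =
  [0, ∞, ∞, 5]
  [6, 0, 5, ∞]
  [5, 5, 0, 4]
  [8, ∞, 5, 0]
Closure =
  [0, 15, 10, 5]
  [6, 0, 5, 9]
  [5, 5, 0, 4]
  [8, 10, 5, 0]

This is the Floyd-Warshall all-pairs shortest-path computation. For each intermediate vertex k = 0, 1, …, 3, update dist[i][j] ← min(dist[i][j], dist[i][k] + dist[k][j]). The final matrix gives, for each (i, j), the minimum total weight of any directed path from i to j (possibly empty when i = j).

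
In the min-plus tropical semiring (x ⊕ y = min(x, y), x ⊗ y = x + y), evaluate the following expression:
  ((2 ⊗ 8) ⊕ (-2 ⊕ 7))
((2 ⊗ 8) ⊕ (-2 ⊕ 7)) = -2

Expand innermost to outermost. Recall ⊕ takes the minimum of its arguments and ⊗ takes their sum. Working out the expression ((2 ⊗ 8) ⊕ (-2 ⊕ 7)) gives -2.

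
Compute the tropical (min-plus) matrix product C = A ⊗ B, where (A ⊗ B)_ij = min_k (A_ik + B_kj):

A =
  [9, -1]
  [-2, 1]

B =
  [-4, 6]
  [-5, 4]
A ⊗ B =
  [-6, 3]
  [-6, 4]

Apply the min-plus product entry-by-entry:
  C[0][0] = min over k of (A[0][0] + B[0][0] = 9 + -4 = 5, A[0][1] + B[1][0] = -1 + -5 = -6) = -6 (attained at k = 1)
  C[0][1] = min over k of (A[0][0] + B[0][1] = 9 + 6 = 15, A[0][1] + B[1][1] = -1 + 4 = 3) = 3 (attained at k = 1)
  C[1][0] = min over k of (A[1][0] + B[0][0] = -2 + -4 = -6, A[1][1] + B[1][0] = 1 + -5 = -4) = -6 (attained at k = 0)
  C[1][1] = min over k of (A[1][0] + B[0][1] = -2 + 6 = 4, A[1][1] + B[1][1] = 1 + 4 = 5) = 4 (attained at k = 0)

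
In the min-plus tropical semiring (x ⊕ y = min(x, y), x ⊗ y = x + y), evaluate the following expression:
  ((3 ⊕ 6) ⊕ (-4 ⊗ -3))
((3 ⊕ 6) ⊕ (-4 ⊗ -3)) = -7

Expand innermost to outermost. Recall ⊕ takes the minimum of its arguments and ⊗ takes their sum. Working out the expression ((3 ⊕ 6) ⊕ (-4 ⊗ -3)) gives -7.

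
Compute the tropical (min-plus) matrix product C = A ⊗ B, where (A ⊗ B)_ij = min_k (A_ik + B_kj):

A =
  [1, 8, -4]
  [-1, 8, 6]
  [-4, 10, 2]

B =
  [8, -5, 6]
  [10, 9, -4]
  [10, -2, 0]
A ⊗ B =
  [6, -6, -4]
  [7, -6, 4]
  [4, -9, 2]

Apply the min-plus product entry-by-entry:
  C[0][0] = min over k of (A[0][0] + B[0][0] = 1 + 8 = 9, A[0][1] + B[1][0] = 8 + 10 = 18, A[0][2] + B[2][0] = -4 + 10 = 6) = 6 (attained at k = 2)
  C[0][1] = min over k of (A[0][0] + B[0][1] = 1 + -5 = -4, A[0][1] + B[1][1] = 8 + 9 = 17, A[0][2] + B[2][1] = -4 + -2 = -6) = -6 (attained at k = 2)
  C[0][2] = min over k of (A[0][0] + B[0][2] = 1 + 6 = 7, A[0][1] + B[1][2] = 8 + -4 = 4, A[0][2] + B[2][2] = -4 + 0 = -4) = -4 (attained at k = 2)
  C[1][0] = min over k of (A[1][0] + B[0][0] = -1 + 8 = 7, A[1][1] + B[1][0] = 8 + 10 = 18, A[1][2] + B[2][0] = 6 + 10 = 16) = 7 (attained at k = 0)
  C[1][1] = min over k of (A[1][0] + B[0][1] = -1 + -5 = -6, A[1][1] + B[1][1] = 8 + 9 = 17, A[1][2] + B[2][1] = 6 + -2 = 4) = -6 (attained at k = 0)
  C[1][2] = min over k of (A[1][0] + B[0][2] = -1 + 6 = 5, A[1][1] + B[1][2] = 8 + -4 = 4, A[1][2] + B[2][2] = 6 + 0 = 6) = 4 (attained at k = 1)
  C[2][0] = min over k of (A[2][0] + B[0][0] = -4 + 8 = 4, A[2][1] + B[1][0] = 10 + 10 = 20, A[2][2] + B[2][0] = 2 + 10 = 12) = 4 (attained at k = 0)
  C[2][1] = min over k of (A[2][0] + B[0][1] = -4 + -5 = -9, A[2][1] + B[1][1] = 10 + 9 = 19, A[2][2] + B[2][1] = 2 + -2 = 0) = -9 (attained at k = 0)
  C[2][2] = min over k of (A[2][0] + B[0][2] = -4 + 6 = 2, A[2][1] + B[1][2] = 10 + -4 = 6, A[2][2] + B[2][2] = 2 + 0 = 2) = 2 (attained at k = 0)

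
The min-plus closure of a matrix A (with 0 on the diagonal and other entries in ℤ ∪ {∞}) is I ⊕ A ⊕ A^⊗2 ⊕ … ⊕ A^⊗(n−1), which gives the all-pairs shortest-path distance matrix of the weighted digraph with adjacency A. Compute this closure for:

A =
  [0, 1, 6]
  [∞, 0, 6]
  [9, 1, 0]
Closure =
  [0, 1, 6]
  [15, 0, 6]
  [9, 1, 0]

This is the Floyd-Warshall all-pairs shortest-path computation. For each intermediate vertex k = 0, 1, …, 2, update dist[i][j] ← min(dist[i][j], dist[i][k] + dist[k][j]). The final matrix gives, for each (i, j), the minimum total weight of any directed path from i to j (possibly empty when i = j).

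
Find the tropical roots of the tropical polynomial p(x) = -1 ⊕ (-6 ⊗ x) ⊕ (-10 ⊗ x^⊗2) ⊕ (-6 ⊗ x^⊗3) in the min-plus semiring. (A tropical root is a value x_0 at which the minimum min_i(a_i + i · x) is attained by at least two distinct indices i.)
Roots: {-4, 4, 5}

Each tropical root is a break point of the lower envelope of the lines y = a_i + i · x (there are 4 lines, with slopes 0, 1, ..., 3). Only the lines that attain the minimum somewhere contribute to roots; other lines are dominated. Here the surviving (envelope) indices are i = 3, i = 2, i = 1, i = 0.
Intersections between consecutive envelope lines give the roots: for adjacent envelope indices i < j the intersection is x = (a_i − a_j) / (j − i). Reading off the sorted break points: {-4, 4, 5}.
Verification: at each break x_0, at least two indices attain the minimum of min_i(a_i + i · x_0).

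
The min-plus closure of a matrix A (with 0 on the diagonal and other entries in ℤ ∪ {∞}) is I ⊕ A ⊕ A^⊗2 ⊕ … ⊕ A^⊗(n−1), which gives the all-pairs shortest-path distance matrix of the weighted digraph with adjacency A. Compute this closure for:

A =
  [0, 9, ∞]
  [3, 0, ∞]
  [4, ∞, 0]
Closure =
  [0, 9, ∞]
  [3, 0, ∞]
  [4, 13, 0]

This is the Floyd-Warshall all-pairs shortest-path computation. For each intermediate vertex k = 0, 1, …, 2, update dist[i][j] ← min(dist[i][j], dist[i][k] + dist[k][j]). The final matrix gives, for each (i, j), the minimum total weight of any directed path from i to j (possibly empty when i = j).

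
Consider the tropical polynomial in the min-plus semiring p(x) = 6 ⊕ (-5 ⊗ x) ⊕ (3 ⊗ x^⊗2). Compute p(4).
p(4) = -1

A tropical monomial a ⊗ x^⊗i evaluates to a + i · x. Evaluating each term at x = 4:
  Term 0 contributes 6 + 0 · 4 = 6
  Term 1 contributes -5 + 1 · 4 = -1
  Term 2 contributes 3 + 2 · 4 = 11
p(4) = ⊕ of these = min[6, -1, 11] = -1.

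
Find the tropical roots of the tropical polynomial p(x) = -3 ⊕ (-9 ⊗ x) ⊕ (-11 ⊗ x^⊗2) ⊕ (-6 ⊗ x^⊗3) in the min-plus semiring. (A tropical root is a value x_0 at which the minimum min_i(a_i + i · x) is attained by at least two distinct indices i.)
Roots: {-5, 2, 6}

Each tropical root is a break point of the lower envelope of the lines y = a_i + i · x (there are 4 lines, with slopes 0, 1, ..., 3). Only the lines that attain the minimum somewhere contribute to roots; other lines are dominated. Here the surviving (envelope) indices are i = 3, i = 2, i = 1, i = 0.
Intersections between consecutive envelope lines give the roots: for adjacent envelope indices i < j the intersection is x = (a_i − a_j) / (j − i). Reading off the sorted break points: {-5, 2, 6}.
Verification: at each break x_0, at least two indices attain the minimum of min_i(a_i + i · x_0).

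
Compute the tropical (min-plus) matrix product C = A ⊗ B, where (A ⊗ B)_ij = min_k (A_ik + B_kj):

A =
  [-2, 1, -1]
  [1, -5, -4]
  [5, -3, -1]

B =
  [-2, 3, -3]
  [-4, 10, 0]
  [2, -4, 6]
A ⊗ B =
  [-4, -5, -5]
  [-9, -8, -5]
  [-7, -5, -3]

Apply the min-plus product entry-by-entry:
  C[0][0] = min over k of (A[0][0] + B[0][0] = -2 + -2 = -4, A[0][1] + B[1][0] = 1 + -4 = -3, A[0][2] + B[2][0] = -1 + 2 = 1) = -4 (attained at k = 0)
  C[0][1] = min over k of (A[0][0] + B[0][1] = -2 + 3 = 1, A[0][1] + B[1][1] = 1 + 10 = 11, A[0][2] + B[2][1] = -1 + -4 = -5) = -5 (attained at k = 2)
  C[0][2] = min over k of (A[0][0] + B[0][2] = -2 + -3 = -5, A[0][1] + B[1][2] = 1 + 0 = 1, A[0][2] + B[2][2] = -1 + 6 = 5) = -5 (attained at k = 0)
  C[1][0] = min over k of (A[1][0] + B[0][0] = 1 + -2 = -1, A[1][1] + B[1][0] = -5 + -4 = -9, A[1][2] + B[2][0] = -4 + 2 = -2) = -9 (attained at k = 1)
  C[1][1] = min over k of (A[1][0] + B[0][1] = 1 + 3 = 4, A[1][1] + B[1][1] = -5 + 10 = 5, A[1][2] + B[2][1] = -4 + -4 = -8) = -8 (attained at k = 2)
  C[1][2] = min over k of (A[1][0] + B[0][2] = 1 + -3 = -2, A[1][1] + B[1][2] = -5 + 0 = -5, A[1][2] + B[2][2] = -4 + 6 = 2) = -5 (attained at k = 1)
  C[2][0] = min over k of (A[2][0] + B[0][0] = 5 + -2 = 3, A[2][1] + B[1][0] = -3 + -4 = -7, A[2][2] + B[2][0] = -1 + 2 = 1) = -7 (attained at k = 1)
  C[2][1] = min over k of (A[2][0] + B[0][1] = 5 + 3 = 8, A[2][1] + B[1][1] = -3 + 10 = 7, A[2][2] + B[2][1] = -1 + -4 = -5) = -5 (attained at k = 2)
  C[2][2] = min over k of (A[2][0] + B[0][2] = 5 + -3 = 2, A[2][1] + B[1][2] = -3 + 0 = -3, A[2][2] + B[2][2] = -1 + 6 = 5) = -3 (attained at k = 1)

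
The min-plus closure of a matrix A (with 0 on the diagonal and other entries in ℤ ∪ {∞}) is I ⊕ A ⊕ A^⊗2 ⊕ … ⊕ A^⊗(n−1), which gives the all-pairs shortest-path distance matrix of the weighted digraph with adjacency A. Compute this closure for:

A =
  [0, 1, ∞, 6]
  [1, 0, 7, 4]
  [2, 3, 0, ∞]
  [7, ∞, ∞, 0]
Closure =
  [0, 1, 8, 5]
  [1, 0, 7, 4]
  [2, 3, 0, 7]
  [7, 8, 15, 0]

This is the Floyd-Warshall all-pairs shortest-path computation. For each intermediate vertex k = 0, 1, …, 3, update dist[i][j] ← min(dist[i][j], dist[i][k] + dist[k][j]). The final matrix gives, for each (i, j), the minimum total weight of any directed path from i to j (possibly empty when i = j).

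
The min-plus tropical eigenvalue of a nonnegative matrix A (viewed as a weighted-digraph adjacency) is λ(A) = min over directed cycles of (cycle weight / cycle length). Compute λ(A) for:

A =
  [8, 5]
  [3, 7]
λ(A) = 4

Enumerate directed cycles and compute their means (weight / length). Sample:
  cycle 0 → 0: weight = 8, length = 1, mean = 8/1 ≈ 8.000
  cycle 1 → 1: weight = 7, length = 1, mean = 7/1 ≈ 7.000
  cycle 0 → 1 → 0: weight = 8, length = 2, mean = 8/2 ≈ 4.000
  cycle 1 → 0 → 1: weight = 8, length = 2, mean = 8/2 ≈ 4.000
Minimum mean = 4.000, attained e.g. along the cycle 0 → 1 → 0 with weight 8 and length 2. So λ(A) = 8/2 = 4.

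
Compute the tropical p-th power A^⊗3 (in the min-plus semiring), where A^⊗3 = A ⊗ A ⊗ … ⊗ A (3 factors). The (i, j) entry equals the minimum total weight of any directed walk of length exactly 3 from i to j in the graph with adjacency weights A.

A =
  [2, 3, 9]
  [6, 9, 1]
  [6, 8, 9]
A^⊗3 =
  [6, 7, 6]
  [9, 10, 10]
  [10, 11, 10]

Each entry (A^⊗3)_ij equals the minimum over all length-3 walks i = v_0 → v_1 → … → v_3 = j of Σ_t A[v_t][v_{t+1}]. For example, for (i, j) = (0, 2) we minimise over 9 possible intermediate vertex sequences; the minimum is 6, attained along the walk 0 → 0 → 1 → 2.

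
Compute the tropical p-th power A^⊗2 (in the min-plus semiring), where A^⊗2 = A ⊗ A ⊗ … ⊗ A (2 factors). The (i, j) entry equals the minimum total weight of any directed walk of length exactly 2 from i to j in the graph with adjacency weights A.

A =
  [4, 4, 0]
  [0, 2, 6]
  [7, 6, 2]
A^⊗2 =
  [4, 6, 2]
  [2, 4, 0]
  [6, 8, 4]

Each entry (A^⊗2)_ij equals the minimum over all length-2 walks i = v_0 → v_1 → … → v_2 = j of Σ_t A[v_t][v_{t+1}]. For example, for (i, j) = (0, 2) we minimise over 3 possible intermediate vertex sequences; the minimum is 2, attained along the walk 0 → 2 → 2.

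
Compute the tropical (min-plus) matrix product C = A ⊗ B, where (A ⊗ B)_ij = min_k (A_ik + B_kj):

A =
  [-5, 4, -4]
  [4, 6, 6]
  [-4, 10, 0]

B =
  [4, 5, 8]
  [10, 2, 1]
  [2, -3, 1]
A ⊗ B =
  [-2, -7, -3]
  [8, 3, 7]
  [0, -3, 1]

Apply the min-plus product entry-by-entry:
  C[0][0] = min over k of (A[0][0] + B[0][0] = -5 + 4 = -1, A[0][1] + B[1][0] = 4 + 10 = 14, A[0][2] + B[2][0] = -4 + 2 = -2) = -2 (attained at k = 2)
  C[0][1] = min over k of (A[0][0] + B[0][1] = -5 + 5 = 0, A[0][1] + B[1][1] = 4 + 2 = 6, A[0][2] + B[2][1] = -4 + -3 = -7) = -7 (attained at k = 2)
  C[0][2] = min over k of (A[0][0] + B[0][2] = -5 + 8 = 3, A[0][1] + B[1][2] = 4 + 1 = 5, A[0][2] + B[2][2] = -4 + 1 = -3) = -3 (attained at k = 2)
  C[1][0] = min over k of (A[1][0] + B[0][0] = 4 + 4 = 8, A[1][1] + B[1][0] = 6 + 10 = 16, A[1][2] + B[2][0] = 6 + 2 = 8) = 8 (attained at k = 0)
  C[1][1] = min over k of (A[1][0] + B[0][1] = 4 + 5 = 9, A[1][1] + B[1][1] = 6 + 2 = 8, A[1][2] + B[2][1] = 6 + -3 = 3) = 3 (attained at k = 2)
  C[1][2] = min over k of (A[1][0] + B[0][2] = 4 + 8 = 12, A[1][1] + B[1][2] = 6 + 1 = 7, A[1][2] + B[2][2] = 6 + 1 = 7) = 7 (attained at k = 1)
  C[2][0] = min over k of (A[2][0] + B[0][0] = -4 + 4 = 0, A[2][1] + B[1][0] = 10 + 10 = 20, A[2][2] + B[2][0] = 0 + 2 = 2) = 0 (attained at k = 0)
  C[2][1] = min over k of (A[2][0] + B[0][1] = -4 + 5 = 1, A[2][1] + B[1][1] = 10 + 2 = 12, A[2][2] + B[2][1] = 0 + -3 = -3) = -3 (attained at k = 2)
  C[2][2] = min over k of (A[2][0] + B[0][2] = -4 + 8 = 4, A[2][1] + B[1][2] = 10 + 1 = 11, A[2][2] + B[2][2] = 0 + 1 = 1) = 1 (attained at k = 2)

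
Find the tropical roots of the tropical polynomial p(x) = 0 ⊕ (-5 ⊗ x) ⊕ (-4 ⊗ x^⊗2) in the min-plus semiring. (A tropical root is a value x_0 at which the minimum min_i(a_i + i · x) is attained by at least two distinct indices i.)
Roots: {-1, 5}

Each tropical root is a break point of the lower envelope of the lines y = a_i + i · x (there are 3 lines, with slopes 0, 1, ..., 2). Only the lines that attain the minimum somewhere contribute to roots; other lines are dominated. Here the surviving (envelope) indices are i = 2, i = 1, i = 0.
Intersections between consecutive envelope lines give the roots: for adjacent envelope indices i < j the intersection is x = (a_i − a_j) / (j − i). Reading off the sorted break points: {-1, 5}.
Verification: at each break x_0, at least two indices attain the minimum of min_i(a_i + i · x_0).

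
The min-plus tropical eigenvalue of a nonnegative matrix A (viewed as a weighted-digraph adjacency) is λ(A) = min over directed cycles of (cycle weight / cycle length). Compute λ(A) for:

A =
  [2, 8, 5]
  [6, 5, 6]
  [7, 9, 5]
λ(A) = 2

Enumerate directed cycles and compute their means (weight / length). Sample:
  cycle 0 → 0: weight = 2, length = 1, mean = 2/1 ≈ 2.000
  cycle 1 → 1: weight = 5, length = 1, mean = 5/1 ≈ 5.000
  cycle 2 → 2: weight = 5, length = 1, mean = 5/1 ≈ 5.000
  cycle 0 → 1 → 0: weight = 14, length = 2, mean = 14/2 ≈ 7.000
  cycle 0 → 2 → 0: weight = 12, length = 2, mean = 12/2 ≈ 6.000
  cycle 1 → 0 → 1: weight = 14, length = 2, mean = 14/2 ≈ 7.000
Minimum mean = 2.000, attained e.g. along the cycle 0 → 0 with weight 2 and length 1. So λ(A) = 2/1 = 2.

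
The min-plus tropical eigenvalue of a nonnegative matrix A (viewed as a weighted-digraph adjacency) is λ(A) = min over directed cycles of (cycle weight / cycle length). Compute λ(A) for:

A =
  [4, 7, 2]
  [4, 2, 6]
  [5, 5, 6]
λ(A) = 2

Enumerate directed cycles and compute their means (weight / length). Sample:
  cycle 0 → 0: weight = 4, length = 1, mean = 4/1 ≈ 4.000
  cycle 1 → 1: weight = 2, length = 1, mean = 2/1 ≈ 2.000
  cycle 2 → 2: weight = 6, length = 1, mean = 6/1 ≈ 6.000
  cycle 0 → 1 → 0: weight = 11, length = 2, mean = 11/2 ≈ 5.500
  cycle 0 → 2 → 0: weight = 7, length = 2, mean = 7/2 ≈ 3.500
  cycle 1 → 0 → 1: weight = 11, length = 2, mean = 11/2 ≈ 5.500
Minimum mean = 2.000, attained e.g. along the cycle 1 → 1 with weight 2 and length 1. So λ(A) = 2/1 = 2.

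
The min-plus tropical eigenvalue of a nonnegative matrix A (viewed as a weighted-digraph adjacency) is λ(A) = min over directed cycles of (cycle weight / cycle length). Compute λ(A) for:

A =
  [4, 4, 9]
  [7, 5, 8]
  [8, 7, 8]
λ(A) = 4

Enumerate directed cycles and compute their means (weight / length). Sample:
  cycle 0 → 0: weight = 4, length = 1, mean = 4/1 ≈ 4.000
  cycle 1 → 1: weight = 5, length = 1, mean = 5/1 ≈ 5.000
  cycle 2 → 2: weight = 8, length = 1, mean = 8/1 ≈ 8.000
  cycle 0 → 1 → 0: weight = 11, length = 2, mean = 11/2 ≈ 5.500
  cycle 0 → 2 → 0: weight = 17, length = 2, mean = 17/2 ≈ 8.500
  cycle 1 → 0 → 1: weight = 11, length = 2, mean = 11/2 ≈ 5.500
Minimum mean = 4.000, attained e.g. along the cycle 0 → 0 with weight 4 and length 1. So λ(A) = 4/1 = 4.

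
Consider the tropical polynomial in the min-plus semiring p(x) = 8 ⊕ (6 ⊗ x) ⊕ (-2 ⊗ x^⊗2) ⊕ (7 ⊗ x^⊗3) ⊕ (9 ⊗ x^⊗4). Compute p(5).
p(5) = 8

A tropical monomial a ⊗ x^⊗i evaluates to a + i · x. Evaluating each term at x = 5:
  Term 0 contributes 8 + 0 · 5 = 8
  Term 1 contributes 6 + 1 · 5 = 11
  Term 2 contributes -2 + 2 · 5 = 8
  Term 3 contributes 7 + 3 · 5 = 22
  Term 4 contributes 9 + 4 · 5 = 29
p(5) = ⊕ of these = min[8, 11, 8, 22, 29] = 8.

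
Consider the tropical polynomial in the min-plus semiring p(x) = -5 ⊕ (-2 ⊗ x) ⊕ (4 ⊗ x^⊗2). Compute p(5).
p(5) = -5

A tropical monomial a ⊗ x^⊗i evaluates to a + i · x. Evaluating each term at x = 5:
  Term 0 contributes -5 + 0 · 5 = -5
  Term 1 contributes -2 + 1 · 5 = 3
  Term 2 contributes 4 + 2 · 5 = 14
p(5) = ⊕ of these = min[-5, 3, 14] = -5.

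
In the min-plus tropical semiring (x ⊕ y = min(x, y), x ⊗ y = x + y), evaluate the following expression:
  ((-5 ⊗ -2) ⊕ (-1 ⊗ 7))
((-5 ⊗ -2) ⊕ (-1 ⊗ 7)) = -7

Expand innermost to outermost. Recall ⊕ takes the minimum of its arguments and ⊗ takes their sum. Working out the expression ((-5 ⊗ -2) ⊕ (-1 ⊗ 7)) gives -7.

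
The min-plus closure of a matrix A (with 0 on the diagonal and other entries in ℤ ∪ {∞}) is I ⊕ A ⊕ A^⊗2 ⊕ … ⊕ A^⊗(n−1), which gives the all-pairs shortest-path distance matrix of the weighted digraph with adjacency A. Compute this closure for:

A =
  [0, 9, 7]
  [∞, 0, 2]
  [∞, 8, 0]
Closure =
  [0, 9, 7]
  [∞, 0, 2]
  [∞, 8, 0]

This is the Floyd-Warshall all-pairs shortest-path computation. For each intermediate vertex k = 0, 1, …, 2, update dist[i][j] ← min(dist[i][j], dist[i][k] + dist[k][j]). The final matrix gives, for each (i, j), the minimum total weight of any directed path from i to j (possibly empty when i = j).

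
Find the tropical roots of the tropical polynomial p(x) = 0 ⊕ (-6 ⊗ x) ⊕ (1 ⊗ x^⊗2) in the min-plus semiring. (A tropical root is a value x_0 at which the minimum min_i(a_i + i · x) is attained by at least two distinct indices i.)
Roots: {-7, 6}

Each tropical root is a break point of the lower envelope of the lines y = a_i + i · x (there are 3 lines, with slopes 0, 1, ..., 2). Only the lines that attain the minimum somewhere contribute to roots; other lines are dominated. Here the surviving (envelope) indices are i = 2, i = 1, i = 0.
Intersections between consecutive envelope lines give the roots: for adjacent envelope indices i < j the intersection is x = (a_i − a_j) / (j − i). Reading off the sorted break points: {-7, 6}.
Verification: at each break x_0, at least two indices attain the minimum of min_i(a_i + i · x_0).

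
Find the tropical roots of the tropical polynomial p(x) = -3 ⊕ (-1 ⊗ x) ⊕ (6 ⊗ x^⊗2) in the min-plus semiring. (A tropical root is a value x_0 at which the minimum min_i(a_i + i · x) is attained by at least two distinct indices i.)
Roots: {-7, -2}

Each tropical root is a break point of the lower envelope of the lines y = a_i + i · x (there are 3 lines, with slopes 0, 1, ..., 2). Only the lines that attain the minimum somewhere contribute to roots; other lines are dominated. Here the surviving (envelope) indices are i = 2, i = 1, i = 0.
Intersections between consecutive envelope lines give the roots: for adjacent envelope indices i < j the intersection is x = (a_i − a_j) / (j − i). Reading off the sorted break points: {-7, -2}.
Verification: at each break x_0, at least two indices attain the minimum of min_i(a_i + i · x_0).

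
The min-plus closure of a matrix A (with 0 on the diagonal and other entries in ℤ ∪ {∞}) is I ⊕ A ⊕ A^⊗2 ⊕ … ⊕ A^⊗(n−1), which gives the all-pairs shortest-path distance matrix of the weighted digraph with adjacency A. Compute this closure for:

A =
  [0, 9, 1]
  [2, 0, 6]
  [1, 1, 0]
Closure =
  [0, 2, 1]
  [2, 0, 3]
  [1, 1, 0]

This is the Floyd-Warshall all-pairs shortest-path computation. For each intermediate vertex k = 0, 1, …, 2, update dist[i][j] ← min(dist[i][j], dist[i][k] + dist[k][j]). The final matrix gives, for each (i, j), the minimum total weight of any directed path from i to j (possibly empty when i = j).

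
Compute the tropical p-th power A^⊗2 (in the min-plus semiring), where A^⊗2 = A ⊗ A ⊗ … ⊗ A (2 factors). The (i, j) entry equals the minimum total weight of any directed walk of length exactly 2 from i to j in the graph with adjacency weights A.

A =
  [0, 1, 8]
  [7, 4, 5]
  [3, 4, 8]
A^⊗2 =
  [0, 1, 6]
  [7, 8, 9]
  [3, 4, 9]

Each entry (A^⊗2)_ij equals the minimum over all length-2 walks i = v_0 → v_1 → … → v_2 = j of Σ_t A[v_t][v_{t+1}]. For example, for (i, j) = (0, 2) we minimise over 3 possible intermediate vertex sequences; the minimum is 6, attained along the walk 0 → 1 → 2.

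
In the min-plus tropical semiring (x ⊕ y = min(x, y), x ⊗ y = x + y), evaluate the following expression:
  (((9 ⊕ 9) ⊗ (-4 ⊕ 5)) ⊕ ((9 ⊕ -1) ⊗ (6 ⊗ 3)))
(((9 ⊕ 9) ⊗ (-4 ⊕ 5)) ⊕ ((9 ⊕ -1) ⊗ (6 ⊗ 3))) = 5

Expand innermost to outermost. Recall ⊕ takes the minimum of its arguments and ⊗ takes their sum. Working out the expression (((9 ⊕ 9) ⊗ (-4 ⊕ 5)) ⊕ ((9 ⊕ -1) ⊗ (6 ⊗ 3))) gives 5.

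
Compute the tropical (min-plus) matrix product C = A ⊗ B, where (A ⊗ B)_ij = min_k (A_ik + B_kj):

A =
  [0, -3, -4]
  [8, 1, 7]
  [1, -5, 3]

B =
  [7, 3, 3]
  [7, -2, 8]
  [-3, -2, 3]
A ⊗ B =
  [-7, -6, -1]
  [4, -1, 9]
  [0, -7, 3]

Apply the min-plus product entry-by-entry:
  C[0][0] = min over k of (A[0][0] + B[0][0] = 0 + 7 = 7, A[0][1] + B[1][0] = -3 + 7 = 4, A[0][2] + B[2][0] = -4 + -3 = -7) = -7 (attained at k = 2)
  C[0][1] = min over k of (A[0][0] + B[0][1] = 0 + 3 = 3, A[0][1] + B[1][1] = -3 + -2 = -5, A[0][2] + B[2][1] = -4 + -2 = -6) = -6 (attained at k = 2)
  C[0][2] = min over k of (A[0][0] + B[0][2] = 0 + 3 = 3, A[0][1] + B[1][2] = -3 + 8 = 5, A[0][2] + B[2][2] = -4 + 3 = -1) = -1 (attained at k = 2)
  C[1][0] = min over k of (A[1][0] + B[0][0] = 8 + 7 = 15, A[1][1] + B[1][0] = 1 + 7 = 8, A[1][2] + B[2][0] = 7 + -3 = 4) = 4 (attained at k = 2)
  C[1][1] = min over k of (A[1][0] + B[0][1] = 8 + 3 = 11, A[1][1] + B[1][1] = 1 + -2 = -1, A[1][2] + B[2][1] = 7 + -2 = 5) = -1 (attained at k = 1)
  C[1][2] = min over k of (A[1][0] + B[0][2] = 8 + 3 = 11, A[1][1] + B[1][2] = 1 + 8 = 9, A[1][2] + B[2][2] = 7 + 3 = 10) = 9 (attained at k = 1)
  C[2][0] = min over k of (A[2][0] + B[0][0] = 1 + 7 = 8, A[2][1] + B[1][0] = -5 + 7 = 2, A[2][2] + B[2][0] = 3 + -3 = 0) = 0 (attained at k = 2)
  C[2][1] = min over k of (A[2][0] + B[0][1] = 1 + 3 = 4, A[2][1] + B[1][1] = -5 + -2 = -7, A[2][2] + B[2][1] = 3 + -2 = 1) = -7 (attained at k = 1)
  C[2][2] = min over k of (A[2][0] + B[0][2] = 1 + 3 = 4, A[2][1] + B[1][2] = -5 + 8 = 3, A[2][2] + B[2][2] = 3 + 3 = 6) = 3 (attained at k = 1)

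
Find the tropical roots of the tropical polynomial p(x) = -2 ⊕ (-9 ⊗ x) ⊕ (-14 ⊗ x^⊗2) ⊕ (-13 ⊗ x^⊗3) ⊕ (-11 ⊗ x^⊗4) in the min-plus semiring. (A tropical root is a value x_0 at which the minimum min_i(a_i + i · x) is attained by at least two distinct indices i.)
Roots: {-2, -1, 5, 7}

Each tropical root is a break point of the lower envelope of the lines y = a_i + i · x (there are 5 lines, with slopes 0, 1, ..., 4). Only the lines that attain the minimum somewhere contribute to roots; other lines are dominated. Here the surviving (envelope) indices are i = 4, i = 3, i = 2, i = 1, i = 0.
Intersections between consecutive envelope lines give the roots: for adjacent envelope indices i < j the intersection is x = (a_i − a_j) / (j − i). Reading off the sorted break points: {-2, -1, 5, 7}.
Verification: at each break x_0, at least two indices attain the minimum of min_i(a_i + i · x_0).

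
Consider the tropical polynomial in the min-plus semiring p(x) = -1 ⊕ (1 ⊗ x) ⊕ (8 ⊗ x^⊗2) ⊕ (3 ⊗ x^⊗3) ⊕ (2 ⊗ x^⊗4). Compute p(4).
p(4) = -1

A tropical monomial a ⊗ x^⊗i evaluates to a + i · x. Evaluating each term at x = 4:
  Term 0 contributes -1 + 0 · 4 = -1
  Term 1 contributes 1 + 1 · 4 = 5
  Term 2 contributes 8 + 2 · 4 = 16
  Term 3 contributes 3 + 3 · 4 = 15
  Term 4 contributes 2 + 4 · 4 = 18
p(4) = ⊕ of these = min[-1, 5, 16, 15, 18] = -1.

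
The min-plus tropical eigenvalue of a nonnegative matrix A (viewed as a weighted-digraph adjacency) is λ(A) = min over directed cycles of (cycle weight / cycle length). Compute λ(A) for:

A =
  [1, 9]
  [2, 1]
λ(A) = 1

Enumerate directed cycles and compute their means (weight / length). Sample:
  cycle 0 → 0: weight = 1, length = 1, mean = 1/1 ≈ 1.000
  cycle 1 → 1: weight = 1, length = 1, mean = 1/1 ≈ 1.000
  cycle 0 → 1 → 0: weight = 11, length = 2, mean = 11/2 ≈ 5.500
  cycle 1 → 0 → 1: weight = 11, length = 2, mean = 11/2 ≈ 5.500
Minimum mean = 1.000, attained e.g. along the cycle 0 → 0 with weight 1 and length 1. So λ(A) = 1/1 = 1.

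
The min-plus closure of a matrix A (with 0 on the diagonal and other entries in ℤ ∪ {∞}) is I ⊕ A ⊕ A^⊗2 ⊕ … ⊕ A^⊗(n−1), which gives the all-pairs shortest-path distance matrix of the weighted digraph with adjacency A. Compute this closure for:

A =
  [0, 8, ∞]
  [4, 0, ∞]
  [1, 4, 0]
Closure =
  [0, 8, ∞]
  [4, 0, ∞]
  [1, 4, 0]

This is the Floyd-Warshall all-pairs shortest-path computation. For each intermediate vertex k = 0, 1, …, 2, update dist[i][j] ← min(dist[i][j], dist[i][k] + dist[k][j]). The final matrix gives, for each (i, j), the minimum total weight of any directed path from i to j (possibly empty when i = j).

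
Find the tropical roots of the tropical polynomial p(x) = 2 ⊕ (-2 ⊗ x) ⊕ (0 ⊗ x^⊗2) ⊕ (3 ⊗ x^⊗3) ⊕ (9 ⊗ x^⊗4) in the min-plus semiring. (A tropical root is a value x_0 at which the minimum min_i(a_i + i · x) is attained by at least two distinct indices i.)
Roots: {-6, -3, -2, 4}

Each tropical root is a break point of the lower envelope of the lines y = a_i + i · x (there are 5 lines, with slopes 0, 1, ..., 4). Only the lines that attain the minimum somewhere contribute to roots; other lines are dominated. Here the surviving (envelope) indices are i = 4, i = 3, i = 2, i = 1, i = 0.
Intersections between consecutive envelope lines give the roots: for adjacent envelope indices i < j the intersection is x = (a_i − a_j) / (j − i). Reading off the sorted break points: {-6, -3, -2, 4}.
Verification: at each break x_0, at least two indices attain the minimum of min_i(a_i + i · x_0).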